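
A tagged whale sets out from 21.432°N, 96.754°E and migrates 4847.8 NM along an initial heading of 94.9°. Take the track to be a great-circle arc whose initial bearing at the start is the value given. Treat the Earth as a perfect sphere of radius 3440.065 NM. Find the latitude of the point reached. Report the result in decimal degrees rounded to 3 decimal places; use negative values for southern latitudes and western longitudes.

latitude -1.128°

δ = 4847.8/3440.065 = 1.409218 rad (80.7422°).
With φ₁ = 21.432° = 0.374059 rad and θ = 94.9° = 1.656317 rad:
sin φ₂ = sin φ₁ cos δ + cos φ₁ sin δ cos θ = (0.365397)(0.160877) + (0.930852)(0.986975)(-0.085417) = -0.019691
φ₂ = asin(-0.019691) = -0.019692 rad = -1.128°.
Δλ = atan2( sin θ sin δ cos φ₁ , cos δ − sin φ₁ sin φ₂ ) = atan2(0.915369, 0.168072) = 1.389208 rad = 79.596°.
λ₂ = λ₁ + Δλ = 176.350°.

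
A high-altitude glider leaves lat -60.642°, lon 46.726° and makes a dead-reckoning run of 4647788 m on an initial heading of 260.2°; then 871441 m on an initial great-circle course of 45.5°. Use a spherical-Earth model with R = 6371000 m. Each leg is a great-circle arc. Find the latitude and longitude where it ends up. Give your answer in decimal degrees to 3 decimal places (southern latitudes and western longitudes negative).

latitude -39.127°, longitude -13.978°

Apply the spherical direct solution leg by leg, carrying full precision between legs.
Leg 1: from (-60.642°, 46.726°), δ = 4647788/6371000 = 0.729523 rad, θ = 260.2° → φ = -44.860°, λ = -21.180°.
Leg 2: from (-44.860°, -21.180°), δ = 871441/6371000 = 0.136782 rad, θ = 45.5° → φ = -39.127°, λ = -13.978°.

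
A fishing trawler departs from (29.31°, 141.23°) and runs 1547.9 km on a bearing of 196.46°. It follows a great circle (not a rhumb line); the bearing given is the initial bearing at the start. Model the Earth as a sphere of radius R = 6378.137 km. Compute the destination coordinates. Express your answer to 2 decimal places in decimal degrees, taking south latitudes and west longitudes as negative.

δ = 1547.9/6378.137 = 0.242688 rad (13.9050°).
With φ₁ = 29.31° = 0.511556 rad and θ = 196.46° = 3.428874 rad:
sin φ₂ = sin φ₁ cos δ + cos φ₁ sin δ cos θ = (0.489535)(0.970695) + (0.871984)(0.240313)(-0.959018) = 0.274228
φ₂ = asin(0.274228) = 0.277786 rad = 15.92°.
Δλ = atan2( sin θ sin δ cos φ₁ , cos δ − sin φ₁ sin φ₂ ) = atan2(-0.059375, 0.836451) = -0.070865 rad = -4.06°.
λ₂ = 141.23° + -4.06° = 137.17°.

latitude 15.92°, longitude 137.17°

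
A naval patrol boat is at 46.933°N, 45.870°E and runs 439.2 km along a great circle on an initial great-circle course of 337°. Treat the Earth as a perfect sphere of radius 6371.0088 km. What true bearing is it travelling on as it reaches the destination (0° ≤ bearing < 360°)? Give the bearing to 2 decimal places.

Angular distance δ = d/R = 439.2 / 6371.0088 = 0.068937 rad.
Start latitude φ₁ = 0.819135 rad; initial bearing θ = 5.881760 rad.
sin φ₂ = sin φ₁ cos δ + cos φ₁ sin δ cos θ = (0.730556)(0.997625) + (0.682853)(0.068883)(0.920505) = 0.772118
φ₂ = asin(0.772118) = 0.882167 rad = 50.544°.
Δλ = atan2( sin θ sin δ cos φ₁ , cos δ − sin φ₁ sin φ₂ ) = atan2(-0.018379, 0.433550) = -0.042366 rad = -2.427°.
λ₂ = λ₁ + Δλ = 43.443°.
The forward bearing on arrival equals the back-azimuth from the destination plus 180°.
Back-azimuth from P₂ (50.54°, 43.44°) to P₁ (46.93°, 45.87°), with Δλ' = λ₁ − λ₂ = 2.43°: atan2( sin Δλ' cos φ₁ , cos φ₂ sin φ₁ − sin φ₂ cos φ₁ cos Δλ' ) = 155.17°.
Final bearing = (155.17° + 180°) mod 360° = 335.17°.

final bearing 335.17°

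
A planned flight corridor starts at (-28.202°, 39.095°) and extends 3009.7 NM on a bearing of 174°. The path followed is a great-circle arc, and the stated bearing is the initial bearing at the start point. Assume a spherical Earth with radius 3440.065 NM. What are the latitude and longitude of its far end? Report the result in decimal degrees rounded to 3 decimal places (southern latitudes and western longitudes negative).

The arc subtends δ = 3009.7/3440.065 = 0.874896 rad at the centre.
Start latitude φ₁ = -0.492218 rad; initial bearing θ = 3.036873 rad.
Destination latitude: φ₂ = arcsin( sin φ₁ cos δ + cos φ₁ sin δ cos θ ) = arcsin(-0.975623) = -77.323°.
Δλ = atan2( sin θ sin δ cos φ₁ , cos δ − sin φ₁ sin φ₂ ) = atan2(0.070700, 0.180015) = 0.374235 rad = 21.442°.
λ₂ = 39.095° + 21.442° = 60.537°.

latitude -77.323°, longitude 60.537°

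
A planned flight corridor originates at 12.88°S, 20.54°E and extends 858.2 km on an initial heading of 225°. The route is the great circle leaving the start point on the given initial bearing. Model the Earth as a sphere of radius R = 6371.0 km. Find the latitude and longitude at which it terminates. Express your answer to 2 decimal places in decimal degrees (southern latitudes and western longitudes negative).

Central angle δ = d/R = 0.134704 rad.
With φ₁ = -12.88° = -0.224798 rad and θ = 225° = 3.926991 rad:
Applying the spherical law of cosines for sides, sin φ₂ = sin φ₁ cos δ + cos φ₁ sin δ cos θ = -0.313464, so φ₂ = -18.27°.
Then Δλ = atan2(-0.092573, 0.921067) = -0.100170 rad, from sin θ sin δ cos φ₁ over cos δ − sin φ₁ sin φ₂.
λ₂ = λ₁ + Δλ = 14.80°.

latitude -18.27°, longitude 14.80°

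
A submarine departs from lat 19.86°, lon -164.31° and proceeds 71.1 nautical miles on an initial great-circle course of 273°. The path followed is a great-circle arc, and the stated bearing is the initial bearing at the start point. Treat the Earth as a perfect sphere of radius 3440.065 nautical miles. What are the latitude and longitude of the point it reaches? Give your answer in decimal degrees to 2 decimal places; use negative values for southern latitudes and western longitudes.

δ = 71.1/3440.065 = 0.020668 rad (1.1842°).
Start latitude φ₁ = 0.346622 rad; initial bearing θ = 4.764749 rad.
sin φ₂ = sin φ₁ cos δ + cos φ₁ sin δ cos θ = (0.339723)(0.999786) + (0.940526)(0.020667)(0.052336) = 0.340668
φ₂ = asin(0.340668) = 0.347627 rad = 19.92°.
For the longitude increment, Δλ = atan2( sin θ sin δ cos φ₁, cos δ − sin φ₁ sin φ₂ ) = atan2(-0.019411, 0.884054) = -1.26°.
λ₂ = λ₁ + Δλ = -165.57°.

latitude 19.92°, longitude -165.57°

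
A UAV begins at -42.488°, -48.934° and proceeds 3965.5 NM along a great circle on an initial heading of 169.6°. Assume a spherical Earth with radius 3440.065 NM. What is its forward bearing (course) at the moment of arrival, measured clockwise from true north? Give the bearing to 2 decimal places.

Angular distance δ = d/R = 3965.5 / 3440.065 = 1.152740 rad.
With φ₁ = -42.488° = -0.741555 rad and θ = 169.6° = 2.960078 rad:
Destination latitude: φ₂ = arcsin( sin φ₁ cos δ + cos φ₁ sin δ cos θ ) = arcsin(-0.937058) = -69.563°.
Δλ = atan2( sin θ sin δ cos φ₁ , cos δ − sin φ₁ sin φ₂ ) = atan2(0.121654, -0.226937) = 2.649508 rad = 151.806°.
λ₂ = λ₁ + Δλ = 102.872°.
The forward bearing on arrival equals the back-azimuth from the destination plus 180°.
Back-azimuth from P₂ (-69.56°, 102.87°) to P₁ (-42.49°, -48.93°), with Δλ' = λ₁ − λ₂ = -151.81°: atan2( sin Δλ' cos φ₁ , cos φ₂ sin φ₁ − sin φ₂ cos φ₁ cos Δλ' ) = 202.41°.
Final bearing = (202.41° + 180°) mod 360° = 22.41°.

final bearing 22.41°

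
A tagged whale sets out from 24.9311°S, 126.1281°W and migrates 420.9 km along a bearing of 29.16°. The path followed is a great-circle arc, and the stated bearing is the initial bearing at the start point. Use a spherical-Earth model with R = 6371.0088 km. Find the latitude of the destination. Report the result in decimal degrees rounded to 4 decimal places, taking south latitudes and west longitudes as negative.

latitude -21.6127°

Central angle δ = d/R = 0.066065 rad.
Converting: φ₁ = -0.435130 rad, θ = 0.508938 rad.
sin φ₂ = sin φ₁ cos δ + cos φ₁ sin δ cos θ = (-0.421528)(0.997819) + (0.906815)(0.066017)(0.873262) = -0.368331
φ₂ = asin(-0.368331) = -0.377213 rad = -21.6127°.
For the longitude increment, Δλ = atan2( sin θ sin δ cos φ₁, cos δ − sin φ₁ sin φ₂ ) = atan2(0.029169, 0.842557) = 1.9828°.
λ₂ = λ₁ + Δλ = -124.1453°.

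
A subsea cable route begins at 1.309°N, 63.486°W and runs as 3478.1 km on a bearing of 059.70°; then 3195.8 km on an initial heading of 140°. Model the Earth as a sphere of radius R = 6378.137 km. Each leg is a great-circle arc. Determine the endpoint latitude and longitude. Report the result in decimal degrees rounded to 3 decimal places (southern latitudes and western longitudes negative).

latitude -6.115°, longitude -17.577°

Apply the spherical direct solution leg by leg, carrying full precision between legs.
Leg 1: from (1.309°, -63.486°), δ = 3478.1/6378.137 = 0.545316 rad, θ = 59.7° → φ = 16.329°, λ = -35.668°.
Leg 2: from (16.329°, -35.668°), δ = 3195.8/6378.137 = 0.501055 rad, θ = 140° → φ = -6.115°, λ = -17.577°.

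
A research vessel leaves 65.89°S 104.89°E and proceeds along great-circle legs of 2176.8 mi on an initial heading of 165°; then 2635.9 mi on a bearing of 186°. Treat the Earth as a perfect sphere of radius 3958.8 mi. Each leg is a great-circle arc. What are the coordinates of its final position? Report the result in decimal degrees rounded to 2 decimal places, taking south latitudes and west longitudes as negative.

Apply the spherical direct solution leg by leg, carrying full precision between legs.
Leg 1: from (-65.89°, 104.89°), δ = 2176.8/3958.8 = 0.549864 rad, θ = 165° → φ = -79.87°, λ = -125.37°.
Leg 2: from (-79.87°, -125.37°), δ = 2635.9/3958.8 = 0.665833 rad, θ = 186° → φ = -61.91°, λ = 62.51°.

latitude -61.91°, longitude 62.51°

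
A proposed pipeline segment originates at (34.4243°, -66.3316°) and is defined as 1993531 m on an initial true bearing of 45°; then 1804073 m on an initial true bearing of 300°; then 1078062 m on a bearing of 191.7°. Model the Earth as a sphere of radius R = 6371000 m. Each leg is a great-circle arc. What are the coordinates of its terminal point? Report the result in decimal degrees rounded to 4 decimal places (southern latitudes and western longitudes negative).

latitude 42.3005°, longitude -73.8205°

Apply the spherical direct solution leg by leg, carrying full precision between legs.
Leg 1: from (34.4243°, -66.3316°), δ = 1993531/6371000 = 0.312907 rad, θ = 45° → φ = 45.8413°, λ = -48.1248°.
Leg 2: from (45.8413°, -48.1248°), δ = 1804073/6371000 = 0.283170 rad, θ = 300° → φ = 51.8285°, λ = -71.1741°.
Leg 3: from (51.8285°, -71.1741°), δ = 1078062/6371000 = 0.169214 rad, θ = 191.7° → φ = 42.3005°, λ = -73.8205°.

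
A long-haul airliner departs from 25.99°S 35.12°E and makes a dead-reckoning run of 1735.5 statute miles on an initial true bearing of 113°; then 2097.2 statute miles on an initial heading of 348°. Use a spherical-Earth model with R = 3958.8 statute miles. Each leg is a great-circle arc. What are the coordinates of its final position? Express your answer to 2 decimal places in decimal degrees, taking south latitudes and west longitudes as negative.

Apply the spherical direct solution leg by leg, carrying full precision between legs.
Leg 1: from (-25.99°, 35.12°), δ = 1735.5/3958.8 = 0.438390 rad, θ = 113° → φ = -33.08°, λ = 62.92°.
Leg 2: from (-33.08°, 62.92°), δ = 2097.2/3958.8 = 0.529756 rad, θ = 348° → φ = -3.26°, λ = 56.88°.

latitude -3.26°, longitude 56.88°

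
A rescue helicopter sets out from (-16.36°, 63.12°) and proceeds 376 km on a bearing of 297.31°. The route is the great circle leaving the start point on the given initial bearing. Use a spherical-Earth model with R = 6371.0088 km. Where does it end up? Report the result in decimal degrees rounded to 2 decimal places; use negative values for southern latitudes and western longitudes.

latitude -14.79°, longitude 60.01°

Central angle δ = d/R = 0.059017 rad.
Converting: φ₁ = -0.285536 rad, θ = 5.189038 rad.
sin φ₂ = sin φ₁ cos δ + cos φ₁ sin δ cos θ = (-0.281672)(0.998259) + (0.959511)(0.058983)(0.458805) = -0.255215
φ₂ = asin(-0.255215) = -0.258070 rad = -14.79°.
Then Δλ = atan2(-0.050287, 0.926372) = -0.054230 rad, from sin θ sin δ cos φ₁ over cos δ − sin φ₁ sin φ₂.
Hence λ₂ = 63.12° + -3.11° = 60.01°.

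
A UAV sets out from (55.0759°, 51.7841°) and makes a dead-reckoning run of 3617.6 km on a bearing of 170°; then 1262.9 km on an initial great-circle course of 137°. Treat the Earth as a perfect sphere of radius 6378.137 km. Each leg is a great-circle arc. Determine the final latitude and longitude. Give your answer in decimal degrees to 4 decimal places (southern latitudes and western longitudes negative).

latitude 14.3869°, longitude 65.5566°

Apply the spherical direct solution leg by leg, carrying full precision between legs.
Leg 1: from (55.0759°, 51.7841°), δ = 3617.6/6378.137 = 0.567188 rad, θ = 170° → φ = 22.8687°, λ = 57.5954°.
Leg 2: from (22.8687°, 57.5954°), δ = 1262.9/6378.137 = 0.198005 rad, θ = 137° → φ = 14.3869°, λ = 65.5566°.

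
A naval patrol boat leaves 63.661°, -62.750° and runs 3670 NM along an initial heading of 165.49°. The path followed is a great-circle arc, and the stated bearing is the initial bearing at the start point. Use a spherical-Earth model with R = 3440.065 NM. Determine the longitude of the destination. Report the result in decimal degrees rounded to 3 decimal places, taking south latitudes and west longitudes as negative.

longitude -50.055°

δ = 3670/3440.065 = 1.066840 rad (61.1254°).
Converting: φ₁ = 1.111094 rad, θ = 2.888345 rad.
Applying the spherical law of cosines for sides, sin φ₂ = sin φ₁ cos δ + cos φ₁ sin δ cos θ = 0.056632, so φ₂ = 3.246°.
Δλ = atan2( sin θ sin δ cos φ₁ , cos δ − sin φ₁ sin φ₂ ) = atan2(0.097344, 0.432141) = 0.221561 rad = 12.695°.
λ₂ = λ₁ + Δλ = -50.055°.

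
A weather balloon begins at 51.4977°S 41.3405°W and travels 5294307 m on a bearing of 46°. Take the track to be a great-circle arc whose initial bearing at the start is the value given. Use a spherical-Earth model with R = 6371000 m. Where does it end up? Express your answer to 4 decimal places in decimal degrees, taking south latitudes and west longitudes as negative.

latitude -12.0141°, longitude -8.4383°

Central angle δ = d/R = 0.831001 rad.
Converting: φ₁ = -0.898804 rad, θ = 0.802851 rad.
sin φ₂ = sin φ₁ cos δ + cos φ₁ sin δ cos θ = (-0.782583)(0.674137) + (0.622546)(0.738607)(0.694658) = -0.208153
φ₂ = asin(-0.208153) = -0.209686 rad = -12.0141°.
Then Δλ = atan2(0.330764, 0.511240) = 0.574252 rad, from sin θ sin δ cos φ₁ over cos δ − sin φ₁ sin φ₂.
λ₂ = -41.3405° + 32.9022° = -8.4383°.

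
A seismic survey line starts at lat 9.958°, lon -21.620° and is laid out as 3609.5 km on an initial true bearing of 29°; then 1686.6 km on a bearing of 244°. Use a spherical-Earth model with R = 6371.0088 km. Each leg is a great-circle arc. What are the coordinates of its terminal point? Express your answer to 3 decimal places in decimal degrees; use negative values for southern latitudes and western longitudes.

Apply the spherical direct solution leg by leg, carrying full precision between legs.
Leg 1: from (9.958°, -21.620°), δ = 3609.5/6371.0088 = 0.566551 rad, θ = 29° → φ = 37.464°, λ = -2.483°.
Leg 2: from (37.464°, -2.483°), δ = 1686.6/6371.0088 = 0.264730 rad, θ = 244° → φ = 29.738°, λ = -18.197°.

latitude 29.738°, longitude -18.197°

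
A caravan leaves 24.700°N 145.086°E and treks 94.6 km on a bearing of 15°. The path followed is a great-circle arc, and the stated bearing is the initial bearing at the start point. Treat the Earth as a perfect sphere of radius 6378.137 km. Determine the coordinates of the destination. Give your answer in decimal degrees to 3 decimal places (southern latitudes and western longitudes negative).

latitude 25.521°, longitude 145.330°

δ = 94.6/6378.137 = 0.014832 rad (0.8498°).
Converting: φ₁ = 0.431096 rad, θ = 0.261799 rad.
Applying the spherical law of cosines for sides, sin φ₂ = sin φ₁ cos δ + cos φ₁ sin δ cos θ = 0.430836, so φ₂ = 25.521°.
Δλ = atan2( sin θ sin δ cos φ₁ , cos δ − sin φ₁ sin φ₂ ) = atan2(0.003487, 0.819858) = 0.004254 rad = 0.244°.
Hence λ₂ = 145.086° + 0.244° = 145.330°.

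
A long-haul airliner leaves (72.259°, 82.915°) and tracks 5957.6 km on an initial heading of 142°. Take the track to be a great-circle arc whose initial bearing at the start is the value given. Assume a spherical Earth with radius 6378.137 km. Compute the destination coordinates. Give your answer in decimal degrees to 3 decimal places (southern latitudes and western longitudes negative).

δ = 5957.6/6378.137 = 0.934066 rad (53.5180°).
Converting: φ₁ = 1.261157 rad, θ = 2.478368 rad.
sin φ₂ = sin φ₁ cos δ + cos φ₁ sin δ cos θ = (0.952444)(0.594570) + (0.304715)(0.804044)(-0.788011) = 0.373228
φ₂ = asin(0.373228) = 0.382486 rad = 21.915°.
For the longitude increment, Δλ = atan2( sin θ sin δ cos φ₁, cos δ − sin φ₁ sin φ₂ ) = atan2(0.150840, 0.239091) = 32.247°.
Hence λ₂ = 82.915° + 32.247° = 115.162°.

latitude 21.915°, longitude 115.162°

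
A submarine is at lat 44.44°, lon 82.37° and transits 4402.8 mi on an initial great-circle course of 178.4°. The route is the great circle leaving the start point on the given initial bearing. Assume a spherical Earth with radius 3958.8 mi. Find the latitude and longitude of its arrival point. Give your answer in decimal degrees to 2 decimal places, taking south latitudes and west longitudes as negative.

Central angle δ = d/R = 1.112155 rad.
Converting: φ₁ = 0.775624 rad, θ = 3.113667 rad.
sin φ₂ = sin φ₁ cos δ + cos φ₁ sin δ cos θ = (0.700162)(0.442730) + (0.713984)(0.896655)(-0.999610) = -0.329965
φ₂ = asin(-0.329965) = -0.336266 rad = -19.27°.
For the longitude increment, Δλ = atan2( sin θ sin δ cos φ₁, cos δ − sin φ₁ sin φ₂ ) = atan2(0.017875, 0.673759) = 1.52°.
λ₂ = λ₁ + Δλ = 83.89°.

latitude -19.27°, longitude 83.89°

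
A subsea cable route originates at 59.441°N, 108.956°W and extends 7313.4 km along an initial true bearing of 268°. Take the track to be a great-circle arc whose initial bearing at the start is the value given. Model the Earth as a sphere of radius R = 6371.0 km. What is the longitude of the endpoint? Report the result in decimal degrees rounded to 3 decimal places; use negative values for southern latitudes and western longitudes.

longitude 175.565°

Central angle δ = d/R = 1.147920 rad.
With φ₁ = 59.441° = 1.037441 rad and θ = 268° = 4.677482 rad:
Applying the spherical law of cosines for sides, sin φ₂ = sin φ₁ cos δ + cos φ₁ sin δ cos θ = 0.337204, so φ₂ = 19.707°.
Then Δλ = atan2(-0.463357, 0.120016) = -1.317351 rad, from sin θ sin δ cos φ₁ over cos δ − sin φ₁ sin φ₂.
λ₂ = -108.956° + -75.479° = -184.435°, normalized to (−180°, 180°] → 175.565°.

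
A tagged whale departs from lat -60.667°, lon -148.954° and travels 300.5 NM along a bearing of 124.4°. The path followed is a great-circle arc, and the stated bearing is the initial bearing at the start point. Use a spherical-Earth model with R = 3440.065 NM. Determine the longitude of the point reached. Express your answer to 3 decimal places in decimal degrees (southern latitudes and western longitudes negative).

δ = 300.5/3440.065 = 0.087353 rad (5.0050°).
With φ₁ = -60.667° = -1.058839 rad and θ = 124.4° = 2.171190 rad:
Destination latitude: φ₂ = arcsin( sin φ₁ cos δ + cos φ₁ sin δ cos θ ) = arcsin(-0.892609) = -63.203°.
Δλ = atan2( sin θ sin δ cos φ₁ , cos δ − sin φ₁ sin φ₂ ) = atan2(0.035264, 0.218022) = 0.160357 rad = 9.188°.
λ₂ = -148.954° + 9.188° = -139.766°.

longitude -139.766°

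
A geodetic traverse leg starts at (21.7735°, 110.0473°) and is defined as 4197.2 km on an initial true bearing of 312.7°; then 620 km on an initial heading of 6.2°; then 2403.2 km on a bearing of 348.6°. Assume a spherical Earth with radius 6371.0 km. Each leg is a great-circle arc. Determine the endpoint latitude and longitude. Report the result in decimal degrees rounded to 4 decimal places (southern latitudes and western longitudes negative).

Apply the spherical direct solution leg by leg, carrying full precision between legs.
Leg 1: from (21.7735°, 110.0473°), δ = 4197.2/6371 = 0.658798 rad, θ = 312.7° → φ = 42.7531°, λ = 72.2630°.
Leg 2: from (42.7531°, 72.2630°), δ = 620/6371 = 0.097316 rad, θ = 6.2° → φ = 48.2930°, λ = 73.1667°.
Leg 3: from (48.2930°, 73.1667°), δ = 2403.2/6371 = 0.377209 rad, θ = 348.6° → φ = 69.1141°, λ = 61.3834°.

latitude 69.1141°, longitude 61.3834°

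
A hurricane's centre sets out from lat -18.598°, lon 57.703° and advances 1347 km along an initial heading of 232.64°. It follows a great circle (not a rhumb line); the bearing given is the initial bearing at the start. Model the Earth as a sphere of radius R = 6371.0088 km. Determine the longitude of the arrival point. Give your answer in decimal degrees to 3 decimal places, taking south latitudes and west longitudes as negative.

longitude 47.042°

The arc subtends δ = 1347/6371.0088 = 0.211426 rad at the centre.
With φ₁ = -18.598° = -0.324596 rad and θ = 232.64° = 4.060334 rad:
Applying the spherical law of cosines for sides, sin φ₂ = sin φ₁ cos δ + cos φ₁ sin δ cos θ = -0.432519, so φ₂ = -25.628°.
Then Δλ = atan2(-0.158090, 0.839791) = -0.186072 rad, from sin θ sin δ cos φ₁ over cos δ − sin φ₁ sin φ₂.
λ₂ = 57.703° + -10.661° = 47.042°.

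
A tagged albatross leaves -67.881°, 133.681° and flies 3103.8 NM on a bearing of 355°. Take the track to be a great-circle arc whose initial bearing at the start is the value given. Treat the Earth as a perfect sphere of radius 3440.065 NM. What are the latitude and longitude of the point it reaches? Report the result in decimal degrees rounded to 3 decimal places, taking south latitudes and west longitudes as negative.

latitude -16.253°, longitude 129.596°

Angular distance δ = d/R = 3103.8 / 3440.065 = 0.902250 rad.
Converting: φ₁ = -1.184747 rad, θ = 6.195919 rad.
Applying the spherical law of cosines for sides, sin φ₂ = sin φ₁ cos δ + cos φ₁ sin δ cos θ = -0.279878, so φ₂ = -16.253°.
Δλ = atan2( sin θ sin δ cos φ₁ , cos δ − sin φ₁ sin φ₂ ) = atan2(-0.025752, 0.360565) = -0.071301 rad = -4.085°.
λ₂ = 133.681° + -4.085° = 129.596°.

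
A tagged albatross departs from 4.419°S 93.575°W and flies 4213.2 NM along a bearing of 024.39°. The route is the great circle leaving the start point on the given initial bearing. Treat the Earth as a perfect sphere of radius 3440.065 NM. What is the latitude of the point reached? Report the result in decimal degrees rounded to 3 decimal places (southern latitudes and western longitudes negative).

Central angle δ = d/R = 1.224744 rad.
With φ₁ = -4.419° = -0.077126 rad and θ = 24.39° = 0.425686 rad:
Destination latitude: φ₂ = arcsin( sin φ₁ cos δ + cos φ₁ sin δ cos θ ) = arcsin(0.828084) = 55.902°.
Δλ = atan2( sin θ sin δ cos φ₁ , cos δ − sin φ₁ sin φ₂ ) = atan2(0.387311, 0.402990) = 0.765561 rad = 43.863°.
λ₂ = -93.575° + 43.863° = -49.712°.

latitude 55.902°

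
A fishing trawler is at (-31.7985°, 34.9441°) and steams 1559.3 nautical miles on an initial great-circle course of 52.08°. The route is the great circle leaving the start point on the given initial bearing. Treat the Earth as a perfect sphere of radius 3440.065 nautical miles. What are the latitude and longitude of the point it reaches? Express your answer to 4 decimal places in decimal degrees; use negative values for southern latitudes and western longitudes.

δ = 1559.3/3440.065 = 0.453276 rad (25.9708°).
Converting: φ₁ = -0.554989 rad, θ = 0.908967 rad.
sin φ₂ = sin φ₁ cos δ + cos φ₁ sin δ cos θ = (-0.526934)(0.899017) + (0.849906)(0.437913)(0.614561) = -0.244992
φ₂ = asin(-0.244992) = -0.247511 rad = -14.1814°.
Δλ = atan2( sin θ sin δ cos φ₁ , cos δ − sin φ₁ sin φ₂ ) = atan2(0.293606, 0.769923) = 0.364321 rad = 20.8741°.
Hence λ₂ = 34.9441° + 20.8741° = 55.8182°.

latitude -14.1814°, longitude 55.8182°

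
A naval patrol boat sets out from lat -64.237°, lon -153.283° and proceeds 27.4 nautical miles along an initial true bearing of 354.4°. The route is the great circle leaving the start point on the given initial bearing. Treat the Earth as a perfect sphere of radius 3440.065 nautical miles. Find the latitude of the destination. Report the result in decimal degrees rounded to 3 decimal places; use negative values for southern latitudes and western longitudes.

Central angle δ = d/R = 0.007965 rad.
With φ₁ = -64.237° = -1.121147 rad and θ = 354.4° = 6.185447 rad:
sin φ₂ = sin φ₁ cos δ + cos φ₁ sin δ cos θ = (-0.900600)(0.999968) + (0.434650)(0.007965)(0.995227) = -0.897126
φ₂ = asin(-0.897126) = -1.113220 rad = -63.783°.
Δλ = atan2( sin θ sin δ cos φ₁ , cos δ − sin φ₁ sin φ₂ ) = atan2(-0.000338, 0.192017) = -0.001759 rad = -0.101°.
Hence λ₂ = -153.283° + -0.101° = -153.384°.

latitude -63.783°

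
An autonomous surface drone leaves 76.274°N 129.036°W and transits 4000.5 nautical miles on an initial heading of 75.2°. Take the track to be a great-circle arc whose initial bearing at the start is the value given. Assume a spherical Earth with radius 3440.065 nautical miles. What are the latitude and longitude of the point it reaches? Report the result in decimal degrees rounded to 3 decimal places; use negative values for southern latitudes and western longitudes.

latitude 26.166°, longitude -30.471°

Angular distance δ = d/R = 4000.5 / 3440.065 = 1.162914 rad.
With φ₁ = 76.274° = 1.331232 rad and θ = 75.2° = 1.312488 rad:
sin φ₂ = sin φ₁ cos δ + cos φ₁ sin δ cos θ = (0.971442)(0.396666) + (0.237279)(0.917963)(0.255446) = 0.440978
φ₂ = asin(0.440978) = 0.456688 rad = 26.166°.
For the longitude increment, Δλ = atan2( sin θ sin δ cos φ₁, cos δ − sin φ₁ sin φ₂ ) = atan2(0.210587, -0.031718) = 98.565°.
Hence λ₂ = -129.036° + 98.565° = -30.471°.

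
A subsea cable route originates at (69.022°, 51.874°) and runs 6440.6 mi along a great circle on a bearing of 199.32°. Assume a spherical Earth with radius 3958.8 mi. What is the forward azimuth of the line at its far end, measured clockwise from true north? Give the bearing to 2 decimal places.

δ = 6440.6/3958.8 = 1.626907 rad (93.2149°).
With φ₁ = 69.022° = 1.204661 rad and θ = 199.32° = 3.478790 rad:
Destination latitude: φ₂ = arcsin( sin φ₁ cos δ + cos φ₁ sin δ cos θ ) = arcsin(-0.389681) = -22.935°.
Δλ = atan2( sin θ sin δ cos φ₁ , cos δ − sin φ₁ sin φ₂ ) = atan2(-0.118259, 0.307771) = -0.366850 rad = -21.019°.
λ₂ = λ₁ + Δλ = 30.855°.
The forward bearing on arrival equals the back-azimuth from the destination plus 180°.
Back-azimuth from P₂ (-22.93°, 30.86°) to P₁ (69.02°, 51.87°), with Δλ' = λ₁ − λ₂ = 21.02°: atan2( sin Δλ' cos φ₁ , cos φ₂ sin φ₁ − sin φ₂ cos φ₁ cos Δλ' ) = 7.39°.
Final bearing = (7.39° + 180°) mod 360° = 187.39°.

final bearing 187.39°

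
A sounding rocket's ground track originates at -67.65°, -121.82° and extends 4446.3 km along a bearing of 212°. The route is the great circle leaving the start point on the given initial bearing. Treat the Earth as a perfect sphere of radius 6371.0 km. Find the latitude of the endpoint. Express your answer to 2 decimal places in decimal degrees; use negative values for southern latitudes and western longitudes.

The arc subtends δ = 4446.3/6371 = 0.697897 rad at the centre.
Start latitude φ₁ = -1.180715 rad; initial bearing θ = 3.700098 rad.
Destination latitude: φ₂ = arcsin( sin φ₁ cos δ + cos φ₁ sin δ cos θ ) = arcsin(-0.915867) = -66.33°.
For the longitude increment, Δλ = atan2( sin θ sin δ cos φ₁, cos δ − sin φ₁ sin φ₂ ) = atan2(-0.129491, -0.080870) = -121.99°.
λ₂ = -121.82° + -121.99° = -243.81°, normalized to (−180°, 180°] → 116.19°.

latitude -66.33°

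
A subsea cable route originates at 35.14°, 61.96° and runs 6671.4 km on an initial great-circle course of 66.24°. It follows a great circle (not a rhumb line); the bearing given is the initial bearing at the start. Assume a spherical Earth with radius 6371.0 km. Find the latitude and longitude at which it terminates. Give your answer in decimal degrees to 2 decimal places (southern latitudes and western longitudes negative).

Central angle δ = d/R = 1.047151 rad.
With φ₁ = 35.14° = 0.613309 rad and θ = 66.24° = 1.156106 rad:
sin φ₂ = sin φ₁ cos δ + cos φ₁ sin δ cos θ = (0.575576)(0.500040) + (0.817748)(0.866002)(0.402906) = 0.573138
φ₂ = asin(0.573138) = 0.610330 rad = 34.97°.
For the longitude increment, Δλ = atan2( sin θ sin δ cos φ₁, cos δ − sin φ₁ sin φ₂ ) = atan2(0.648148, 0.170155) = 75.29°.
Hence λ₂ = 61.96° + 75.29° = 137.25°.

latitude 34.97°, longitude 137.25°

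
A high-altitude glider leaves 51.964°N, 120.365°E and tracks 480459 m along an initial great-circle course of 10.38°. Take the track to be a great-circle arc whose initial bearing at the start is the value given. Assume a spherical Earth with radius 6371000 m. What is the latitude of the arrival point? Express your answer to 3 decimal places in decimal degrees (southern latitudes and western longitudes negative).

latitude 56.207°

δ = 480459/6371000 = 0.075413 rad (4.3209°).
With φ₁ = 51.964° = 0.906943 rad and θ = 10.38° = 0.181165 rad:
sin φ₂ = sin φ₁ cos δ + cos φ₁ sin δ cos θ = (0.787624)(0.997158) + (0.616156)(0.075342)(0.983634) = 0.831048
φ₂ = asin(0.831048) = 0.980989 rad = 56.207°.
Δλ = atan2( sin θ sin δ cos φ₁ , cos δ − sin φ₁ sin φ₂ ) = atan2(0.008364, 0.342605) = 0.024409 rad = 1.399°.
λ₂ = 120.365° + 1.399° = 121.764°.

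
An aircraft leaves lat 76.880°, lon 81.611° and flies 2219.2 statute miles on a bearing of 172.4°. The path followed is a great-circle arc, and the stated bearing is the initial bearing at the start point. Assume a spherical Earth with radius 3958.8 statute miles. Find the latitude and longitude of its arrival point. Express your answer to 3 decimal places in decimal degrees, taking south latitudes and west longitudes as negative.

The arc subtends δ = 2219.2/3958.8 = 0.560574 rad at the centre.
Start latitude φ₁ = 1.341809 rad; initial bearing θ = 3.008948 rad.
Applying the spherical law of cosines for sides, sin φ₂ = sin φ₁ cos δ + cos φ₁ sin δ cos θ = 0.705217, so φ₂ = 44.847°.
For the longitude increment, Δλ = atan2( sin θ sin δ cos φ₁, cos δ − sin φ₁ sin φ₂ ) = atan2(0.015961, 0.160141) = 5.692°.
λ₂ = λ₁ + Δλ = 87.303°.

latitude 44.847°, longitude 87.303°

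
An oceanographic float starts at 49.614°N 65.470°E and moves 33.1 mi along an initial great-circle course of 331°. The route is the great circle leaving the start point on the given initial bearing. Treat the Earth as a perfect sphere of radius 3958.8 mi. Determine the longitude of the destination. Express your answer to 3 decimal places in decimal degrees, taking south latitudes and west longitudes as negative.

The arc subtends δ = 33.1/3958.8 = 0.008361 rad at the centre.
With φ₁ = 49.614° = 0.865928 rad and θ = 331° = 5.777040 rad:
Destination latitude: φ₂ = arcsin( sin φ₁ cos δ + cos φ₁ sin δ cos θ ) = arcsin(0.766408) = 50.032°.
For the longitude increment, Δλ = atan2( sin θ sin δ cos φ₁, cos δ − sin φ₁ sin φ₂ ) = atan2(-0.002626, 0.416195) = -0.362°.
λ₂ = 65.470° + -0.362° = 65.108°.

longitude 65.108°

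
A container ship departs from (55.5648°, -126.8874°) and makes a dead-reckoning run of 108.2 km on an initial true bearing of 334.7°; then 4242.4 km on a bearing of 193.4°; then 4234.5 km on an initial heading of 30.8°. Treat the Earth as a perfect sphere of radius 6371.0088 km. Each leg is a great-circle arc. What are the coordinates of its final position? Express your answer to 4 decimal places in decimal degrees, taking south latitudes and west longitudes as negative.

latitude 49.0874°, longitude -107.5092°

Apply the spherical direct solution leg by leg, carrying full precision between legs.
Leg 1: from (55.5648°, -126.8874°), δ = 108.2/6371.0088 = 0.016983 rad, θ = 334.7° → φ = 56.4423°, λ = -127.6397°.
Leg 2: from (56.4423°, -127.6397°), δ = 4242.4/6371.0088 = 0.665891 rad, θ = 193.4° → φ = 18.8514°, λ = -136.3407°.
Leg 3: from (18.8514°, -136.3407°), δ = 4234.5/6371.0088 = 0.664651 rad, θ = 30.8° → φ = 49.0874°, λ = -107.5092°.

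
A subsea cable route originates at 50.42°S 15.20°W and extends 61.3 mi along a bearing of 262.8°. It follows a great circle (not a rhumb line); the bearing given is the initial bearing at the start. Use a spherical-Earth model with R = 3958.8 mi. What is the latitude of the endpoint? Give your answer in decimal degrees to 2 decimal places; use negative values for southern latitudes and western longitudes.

latitude -50.52°

Central angle δ = d/R = 0.015484 rad.
Start latitude φ₁ = -0.879995 rad; initial bearing θ = 4.586725 rad.
sin φ₂ = sin φ₁ cos δ + cos φ₁ sin δ cos θ = (-0.770736)(0.999880) + (0.637155)(0.015484)(-0.125333) = -0.771880
φ₂ = asin(-0.771880) = -0.881793 rad = -50.52°.
For the longitude increment, Δλ = atan2( sin θ sin δ cos φ₁, cos δ − sin φ₁ sin φ₂ ) = atan2(-0.009788, 0.404965) = -1.38°.
λ₂ = -15.20° + -1.38° = -16.58°.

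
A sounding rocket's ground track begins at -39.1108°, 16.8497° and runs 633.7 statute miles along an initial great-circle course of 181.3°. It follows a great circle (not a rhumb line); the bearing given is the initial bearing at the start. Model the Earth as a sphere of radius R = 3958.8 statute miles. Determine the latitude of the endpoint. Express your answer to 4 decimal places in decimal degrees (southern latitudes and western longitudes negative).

latitude -48.2796°

Angular distance δ = d/R = 633.7 / 3958.8 = 0.160074 rad.
With φ₁ = -39.1108° = -0.682612 rad and θ = 181.3° = 3.164282 rad:
sin φ₂ = sin φ₁ cos δ + cos φ₁ sin δ cos θ = (-0.630822)(0.987216) + (0.775928)(0.159391)(-0.999743) = -0.746401
φ₂ = asin(-0.746401) = -0.842638 rad = -48.2796°.
Then Δλ = atan2(-0.002806, 0.516369) = -0.005434 rad, from sin θ sin δ cos φ₁ over cos δ − sin φ₁ sin φ₂.
λ₂ = 16.8497° + -0.3113° = 16.5384°.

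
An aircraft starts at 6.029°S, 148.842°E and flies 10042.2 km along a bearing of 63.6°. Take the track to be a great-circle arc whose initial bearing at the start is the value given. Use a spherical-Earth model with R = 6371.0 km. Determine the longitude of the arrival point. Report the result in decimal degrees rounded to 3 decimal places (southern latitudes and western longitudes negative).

δ = 10042.2/6371 = 1.576236 rad (90.3117°).
Converting: φ₁ = -0.105226 rad, θ = 1.110029 rad.
sin φ₂ = sin φ₁ cos δ + cos φ₁ sin δ cos θ = (-0.105032)(-0.005440) + (0.994469)(0.999985)(0.444635) = 0.442741
φ₂ = asin(0.442741) = 0.458653 rad = 26.279°.
Then Δλ = atan2(0.890744, 0.041062) = 1.524730 rad, from sin θ sin δ cos φ₁ over cos δ − sin φ₁ sin φ₂.
λ₂ = 148.842° + 87.361° = 236.203°, normalized to (−180°, 180°] → -123.797°.

longitude -123.797°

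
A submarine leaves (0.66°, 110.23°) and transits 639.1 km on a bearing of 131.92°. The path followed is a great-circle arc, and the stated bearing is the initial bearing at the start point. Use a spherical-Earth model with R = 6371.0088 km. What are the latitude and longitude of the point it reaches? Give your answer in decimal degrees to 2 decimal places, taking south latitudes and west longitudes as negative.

The arc subtends δ = 639.1/6371.0088 = 0.100314 rad at the centre.
With φ₁ = 0.66° = 0.011519 rad and θ = 131.92° = 2.302438 rad:
Destination latitude: φ₂ = arcsin( sin φ₁ cos δ + cos φ₁ sin δ cos θ ) = arcsin(-0.055441) = -3.18°.
For the longitude increment, Δλ = atan2( sin θ sin δ cos φ₁, cos δ − sin φ₁ sin φ₂ ) = atan2(0.074511, 0.995611) = 4.28°.
Hence λ₂ = 110.23° + 4.28° = 114.51°.

latitude -3.18°, longitude 114.51°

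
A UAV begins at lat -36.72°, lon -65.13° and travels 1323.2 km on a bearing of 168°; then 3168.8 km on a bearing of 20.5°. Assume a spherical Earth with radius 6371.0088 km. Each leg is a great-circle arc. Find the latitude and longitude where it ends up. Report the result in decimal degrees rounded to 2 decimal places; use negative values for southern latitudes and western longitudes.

latitude -21.04°, longitude -51.12°

Apply the spherical direct solution leg by leg, carrying full precision between legs.
Leg 1: from (-36.72°, -65.13°), δ = 1323.2/6371.0088 = 0.207691 rad, θ = 168° → φ = -48.31°, λ = -61.43°.
Leg 2: from (-48.31°, -61.43°), δ = 3168.8/6371.0088 = 0.497378 rad, θ = 20.5° → φ = -21.04°, λ = -51.12°.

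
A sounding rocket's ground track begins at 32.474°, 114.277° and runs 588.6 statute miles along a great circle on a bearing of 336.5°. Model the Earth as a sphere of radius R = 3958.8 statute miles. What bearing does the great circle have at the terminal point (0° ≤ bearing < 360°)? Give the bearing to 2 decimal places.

Central angle δ = d/R = 0.148681 rad.
Start latitude φ₁ = 0.566778 rad; initial bearing θ = 5.873033 rad.
Applying the spherical law of cosines for sides, sin φ₂ = sin φ₁ cos δ + cos φ₁ sin δ cos θ = 0.645599, so φ₂ = 40.211°.
Then Δλ = atan2(-0.049832, 0.642334) = -0.077425 rad, from sin θ sin δ cos φ₁ over cos δ − sin φ₁ sin φ₂.
Hence λ₂ = 114.277° + -4.436° = 109.841°.
The forward bearing on arrival equals the back-azimuth from the destination plus 180°.
Back-azimuth from P₂ (40.21°, 109.84°) to P₁ (32.47°, 114.28°), with Δλ' = λ₁ − λ₂ = 4.44°: atan2( sin Δλ' cos φ₁ , cos φ₂ sin φ₁ − sin φ₂ cos φ₁ cos Δλ' ) = 153.86°.
Final bearing = (153.86° + 180°) mod 360° = 333.86°.

final bearing 333.86°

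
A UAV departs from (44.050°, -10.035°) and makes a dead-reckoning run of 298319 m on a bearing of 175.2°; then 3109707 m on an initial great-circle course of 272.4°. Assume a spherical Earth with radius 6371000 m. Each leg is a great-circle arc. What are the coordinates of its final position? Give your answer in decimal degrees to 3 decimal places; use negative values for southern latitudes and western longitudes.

latitude 36.766°, longitude -45.530°

Apply the spherical direct solution leg by leg, carrying full precision between legs.
Leg 1: from (44.050°, -10.035°), δ = 298319/6371000 = 0.046825 rad, θ = 175.2° → φ = 41.376°, λ = -9.736°.
Leg 2: from (41.376°, -9.736°), δ = 3109707/6371000 = 0.488103 rad, θ = 272.4° → φ = 36.766°, λ = -45.530°.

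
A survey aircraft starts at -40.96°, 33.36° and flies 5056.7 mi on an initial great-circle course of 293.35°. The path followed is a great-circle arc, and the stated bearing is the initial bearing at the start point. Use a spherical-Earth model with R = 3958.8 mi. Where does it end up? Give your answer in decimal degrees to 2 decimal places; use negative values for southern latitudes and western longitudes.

latitude 5.56°, longitude -28.65°

δ = 5056.7/3958.8 = 1.277332 rad (73.1857°).
With φ₁ = -40.96° = -0.714887 rad and θ = 293.35° = 5.119923 rad:
Destination latitude: φ₂ = arcsin( sin φ₁ cos δ + cos φ₁ sin δ cos θ ) = arcsin(0.096886) = 5.56°.
For the longitude increment, Δλ = atan2( sin θ sin δ cos φ₁, cos δ − sin φ₁ sin φ₂ ) = atan2(-0.663679, 0.352782) = -62.01°.
Hence λ₂ = 33.36° + -62.01° = -28.65°.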